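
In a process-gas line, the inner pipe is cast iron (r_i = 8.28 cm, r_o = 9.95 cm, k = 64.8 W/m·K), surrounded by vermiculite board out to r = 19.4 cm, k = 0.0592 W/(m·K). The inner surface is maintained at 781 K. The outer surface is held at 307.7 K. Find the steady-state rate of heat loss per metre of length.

Treat each layer as a resistance in series:
  R'_cast iron = ln(0.0995/0.0828)/(2πk) = 0.1837/(2π·64.8) = 4.513×10^-4 m·K/W
  R'_vermiculite board = ln(0.194/0.0995)/(2πk) = 0.6677/(2π·0.0592) = 1.795 m·K/W
ΣR = 4.513×10^-4 + 1.795 = 1.795 m·K/W
Q' = ΔT/ΣR = (781 K − 307.7 K)/1.795 = 264 W/m

Q' = 264 W/m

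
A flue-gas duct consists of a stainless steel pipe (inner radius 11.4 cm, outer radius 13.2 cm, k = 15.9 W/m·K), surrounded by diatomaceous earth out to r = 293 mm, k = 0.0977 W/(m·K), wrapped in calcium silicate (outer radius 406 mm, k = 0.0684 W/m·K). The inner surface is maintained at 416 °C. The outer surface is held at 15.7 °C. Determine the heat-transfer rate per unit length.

Treat each layer as a resistance in series:
  R'_stainless steel = ln(0.132/0.114)/(2πk) = 0.1466/(2π·15.9) = 0.001467 m·K/W
  R'_diatomaceous earth = ln(0.293/0.132)/(2πk) = 0.7974/(2π·0.0977) = 1.299 m·K/W
  R'_calcium silicate = ln(0.406/0.293)/(2πk) = 0.3262/(2π·0.0684) = 0.7590 m·K/W
ΣR = 0.001467 + 1.299 + 0.7590 = 2.059 m·K/W
Q' = ΔT/ΣR = (416 °C − 15.7 °C)/2.059 = 194 W/m

Q' = 194 W/m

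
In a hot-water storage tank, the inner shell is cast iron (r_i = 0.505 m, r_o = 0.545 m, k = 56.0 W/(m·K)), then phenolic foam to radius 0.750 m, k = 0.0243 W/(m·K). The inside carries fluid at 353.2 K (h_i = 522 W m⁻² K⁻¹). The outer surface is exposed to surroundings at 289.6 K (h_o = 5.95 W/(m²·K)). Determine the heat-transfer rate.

Resistance network (inner→outer):
  R_conv,in = 1/(4πr²h) = 1/(4π·0.505²·522) = 5.978×10^-4 K/W
  R_cast iron = (1/0.505 − 1/0.545)/(4πk) = 0.1453/(4π·56.0) = 2.065×10^-4 K/W
  R_phenolic foam = (1/0.545 − 1/0.750)/(4πk) = 0.5015/(4π·0.0243) = 1.642 K/W
  R_conv,out = 1/(4πr²h) = 1/(4π·0.750²·5.95) = 0.02378 K/W
ΣR = 5.978×10^-4 + 2.065×10^-4 + 1.642 + 0.02378 = 1.667 K/W
Q = ΔT/ΣR = (353.2 K − 289.6 K)/1.667 = 38.2 W

Q = 38.2 W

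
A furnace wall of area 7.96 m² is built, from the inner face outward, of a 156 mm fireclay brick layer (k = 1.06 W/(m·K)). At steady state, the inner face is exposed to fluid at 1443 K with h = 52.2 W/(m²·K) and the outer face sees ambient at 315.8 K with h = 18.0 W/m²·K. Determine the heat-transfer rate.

Treat each layer as a resistance in series:
  R_conv,in = 1/(hA) = 1/(52.2·7.96) = 0.002407 K/W
  R_fireclay brick = L/(kA) = 0.156/(1.06·7.96) = 0.01849 K/W
  R_conv,out = 1/(hA) = 1/(18.0·7.96) = 0.006979 K/W
ΣR = 0.002407 + 0.01849 + 0.006979 = 0.02788 K/W
Q = ΔT/ΣR = (1443 K − 315.8 K)/0.02788 = 40400 W

Q = 40.4 kW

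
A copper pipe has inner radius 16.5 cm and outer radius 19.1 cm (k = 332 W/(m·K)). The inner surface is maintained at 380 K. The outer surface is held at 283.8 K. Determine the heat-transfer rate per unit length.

Q' = 1370 kW/m

Q' = 2πk·ΔT/ln(r₂/r₁) = 2π × 332 × 96.2 / ln(0.191/0.165) = 1.37×10^6 W/m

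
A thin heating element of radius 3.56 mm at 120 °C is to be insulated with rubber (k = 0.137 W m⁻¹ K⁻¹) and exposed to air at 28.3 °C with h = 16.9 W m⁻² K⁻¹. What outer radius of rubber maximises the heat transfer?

r_cr = 0.811 cm

For a cylinder, r_cr = k_ins/h = 0.137/16.9 = 0.00811 m = 0.811 cm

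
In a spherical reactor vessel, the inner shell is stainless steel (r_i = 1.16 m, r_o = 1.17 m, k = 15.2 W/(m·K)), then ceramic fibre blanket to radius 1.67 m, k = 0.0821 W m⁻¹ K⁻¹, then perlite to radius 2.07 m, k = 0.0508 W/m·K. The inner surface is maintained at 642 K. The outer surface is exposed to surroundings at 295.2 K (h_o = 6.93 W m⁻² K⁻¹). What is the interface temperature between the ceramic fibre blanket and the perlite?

T = 443 K

Resistance network (inner→outer):
  R_stainless steel = (1/1.16 − 1/1.17)/(4πk) = 0.007368/(4π·15.2) = 3.857×10^-5 K/W
  R_ceramic fibre blanket = (1/1.17 − 1/1.67)/(4πk) = 0.2559/(4π·0.0821) = 0.2480 K/W
  R_perlite = (1/1.67 − 1/2.07)/(4πk) = 0.1157/(4π·0.0508) = 0.1813 K/W
  R_conv,out = 1/(4πr²h) = 1/(4π·2.07²·6.93) = 0.002680 K/W
ΣR = 3.857×10^-5 + 0.2480 + 0.1813 + 0.002680 = 0.4320 K/W
Q = ΔT/ΣR = (642 K − 295.2 K)/0.4320 = 802.8 W
From the inner boundary to the ceramic fibre blanket/perlite interface, ΣR_partial = 0.2480 K/W.
T_interface = T_in − Q·ΣR_partial = 642 K − (802.8)(0.2480) = 443 K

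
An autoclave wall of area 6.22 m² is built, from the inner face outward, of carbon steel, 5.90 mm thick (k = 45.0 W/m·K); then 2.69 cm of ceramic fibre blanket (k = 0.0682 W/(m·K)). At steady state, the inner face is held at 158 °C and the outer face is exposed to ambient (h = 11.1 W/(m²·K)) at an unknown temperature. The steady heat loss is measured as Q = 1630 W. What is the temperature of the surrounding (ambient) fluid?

Series resistances:
  R_carbon steel = L/(kA) = 0.00590/(45.0·6.22) = 2.108×10^-5 K/W
  R_ceramic fibre blanket = L/(kA) = 0.0269/(0.0682·6.22) = 0.06341 K/W
  R_conv,out = 1/(hA) = 1/(11.1·6.22) = 0.01448 K/W
ΣR = 0.07792 K/W
ΔT = Q·ΣR = 1630 × 0.07792 = 127.0 K
Heat flows outward, so T_out = T_in − ΔT = 158 − 127.0 = 31.0 °C

T_out = 31.0 °C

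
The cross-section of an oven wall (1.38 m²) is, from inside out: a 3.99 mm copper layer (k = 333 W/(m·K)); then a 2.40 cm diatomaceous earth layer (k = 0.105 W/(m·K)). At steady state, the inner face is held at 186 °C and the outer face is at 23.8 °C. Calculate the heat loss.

Q = 979 W

Treat each layer as a resistance in series:
  R_copper = L/(kA) = 0.00399/(333·1.38) = 8.683×10^-6 K/W
  R_diatomaceous earth = L/(kA) = 0.0240/(0.105·1.38) = 0.1656 K/W
ΣR = 8.683×10^-6 + 0.1656 = 0.1656 K/W
Q = ΔT/ΣR = (186 °C − 23.8 °C)/0.1656 = 979 W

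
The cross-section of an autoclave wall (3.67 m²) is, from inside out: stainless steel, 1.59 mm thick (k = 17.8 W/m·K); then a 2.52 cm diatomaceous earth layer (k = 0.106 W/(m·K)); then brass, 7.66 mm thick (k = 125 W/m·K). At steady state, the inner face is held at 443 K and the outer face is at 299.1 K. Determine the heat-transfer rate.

Q = 2.22 kW

Series thermal resistances, inner to outer:
  R_stainless steel = L/(kA) = 0.00159/(17.8·3.67) = 2.434×10^-5 K/W
  R_diatomaceous earth = L/(kA) = 0.0252/(0.106·3.67) = 0.06478 K/W
  R_brass = L/(kA) = 0.00766/(125·3.67) = 1.670×10^-5 K/W
ΣR = 2.434×10^-5 + 0.06478 + 1.670×10^-5 = 0.06482 K/W
Q = ΔT/ΣR = (443 K − 299.1 K)/0.06482 = 2220 W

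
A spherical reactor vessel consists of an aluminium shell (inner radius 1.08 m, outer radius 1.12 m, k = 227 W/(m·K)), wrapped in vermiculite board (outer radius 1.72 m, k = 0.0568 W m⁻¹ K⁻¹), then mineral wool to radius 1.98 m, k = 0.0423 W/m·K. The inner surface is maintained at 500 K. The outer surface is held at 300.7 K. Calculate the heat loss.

Q = 344 W

Resistance network (inner→outer):
  R_aluminium = (1/1.08 − 1/1.12)/(4πk) = 0.03307/(4π·227) = 1.159×10^-5 K/W
  R_vermiculite board = (1/1.12 − 1/1.72)/(4πk) = 0.3115/(4π·0.0568) = 0.4364 K/W
  R_mineral wool = (1/1.72 − 1/1.98)/(4πk) = 0.07634/(4π·0.0423) = 0.1436 K/W
ΣR = 1.159×10^-5 + 0.4364 + 0.1436 = 0.5800 K/W
Q = ΔT/ΣR = (500 K − 300.7 K)/0.5800 = 344 W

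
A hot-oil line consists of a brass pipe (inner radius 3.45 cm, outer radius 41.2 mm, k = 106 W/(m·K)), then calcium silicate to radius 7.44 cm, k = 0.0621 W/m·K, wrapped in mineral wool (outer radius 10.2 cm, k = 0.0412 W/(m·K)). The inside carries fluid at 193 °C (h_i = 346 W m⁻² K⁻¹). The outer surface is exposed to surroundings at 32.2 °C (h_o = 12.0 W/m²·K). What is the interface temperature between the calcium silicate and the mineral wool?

Resistance network (inner→outer):
  R'_conv,in = 1/(2πr h) = 1/(2π·0.0345·346) = 0.01333 m·K/W
  R'_brass = ln(0.0412/0.0345)/(2πk) = 0.1775/(2π·106) = 2.665×10^-4 m·K/W
  R'_calcium silicate = ln(0.0744/0.0412)/(2πk) = 0.5910/(2π·0.0621) = 1.515 m·K/W
  R'_mineral wool = ln(0.102/0.0744)/(2πk) = 0.3155/(2π·0.0412) = 1.219 m·K/W
  R'_conv,out = 1/(2πr h) = 1/(2π·0.102·12.0) = 0.1300 m·K/W
ΣR = 0.01333 + 2.665×10^-4 + 1.515 + 1.219 + 0.1300 = 2.878 m·K/W
Q' = ΔT/ΣR = (193 °C − 32.2 °C)/2.878 = 55.87 W/m
From the inner boundary to the calcium silicate/mineral wool interface, ΣR_partial = 1.529 m·K/W.
T_interface = T_in − Q'·ΣR_partial = 193 °C − (55.87)(1.529) = 108 °C

T = 108 °C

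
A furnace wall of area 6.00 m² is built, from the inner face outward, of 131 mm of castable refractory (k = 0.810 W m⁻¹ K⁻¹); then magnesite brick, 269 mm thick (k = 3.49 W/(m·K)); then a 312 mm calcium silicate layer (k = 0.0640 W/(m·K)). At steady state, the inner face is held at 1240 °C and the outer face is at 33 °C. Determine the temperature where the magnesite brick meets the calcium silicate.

Series thermal resistances, inner to outer:
  R_castable refractory = L/(kA) = 0.131/(0.810·6.00) = 0.02695 K/W
  R_magnesite brick = L/(kA) = 0.269/(3.49·6.00) = 0.01285 K/W
  R_calcium silicate = L/(kA) = 0.312/(0.0640·6.00) = 0.8125 K/W
ΣR = 0.02695 + 0.01285 + 0.8125 = 0.8523 K/W
Q = ΔT/ΣR = (1240 °C − 33 °C)/0.8523 = 1416 W
From the inner boundary to the magnesite brick/calcium silicate interface, ΣR_partial = 0.03980 K/W.
T_interface = T_in − Q·ΣR_partial = 1240 °C − (1416)(0.03980) = 1184 °C

T = 1184 °C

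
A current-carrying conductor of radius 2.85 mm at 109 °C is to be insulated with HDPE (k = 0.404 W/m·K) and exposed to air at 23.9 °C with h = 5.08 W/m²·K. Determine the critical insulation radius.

r_cr = 7.95 cm

For a cylinder, r_cr = k_ins/h = 0.404/5.08 = 0.0795 m = 7.95 cm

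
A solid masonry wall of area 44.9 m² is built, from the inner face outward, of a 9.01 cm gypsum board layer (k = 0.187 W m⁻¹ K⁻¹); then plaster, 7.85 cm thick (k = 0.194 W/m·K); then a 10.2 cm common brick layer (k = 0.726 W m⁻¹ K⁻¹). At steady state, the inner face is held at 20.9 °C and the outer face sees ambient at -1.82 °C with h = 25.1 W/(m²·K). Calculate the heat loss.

Treat each layer as a resistance in series:
  R_gypsum board = L/(kA) = 0.0901/(0.187·44.9) = 0.01073 K/W
  R_plaster = L/(kA) = 0.0785/(0.194·44.9) = 0.009012 K/W
  R_common brick = L/(kA) = 0.102/(0.726·44.9) = 0.003129 K/W
  R_conv,out = 1/(hA) = 1/(25.1·44.9) = 8.873×10^-4 K/W
ΣR = 0.01073 + 0.009012 + 0.003129 + 8.873×10^-4 = 0.02376 K/W
Q = ΔT/ΣR = (20.9 °C − -1.82 °C)/0.02376 = 956 W

Q = 956 W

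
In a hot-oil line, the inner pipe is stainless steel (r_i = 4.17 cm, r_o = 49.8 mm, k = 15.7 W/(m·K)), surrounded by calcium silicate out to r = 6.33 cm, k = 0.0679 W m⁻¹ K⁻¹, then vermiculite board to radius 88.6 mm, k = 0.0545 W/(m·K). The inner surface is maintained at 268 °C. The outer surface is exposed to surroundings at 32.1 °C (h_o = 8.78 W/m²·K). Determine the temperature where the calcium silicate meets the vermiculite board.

T = 192 °C

Series thermal resistances, inner to outer:
  R'_stainless steel = ln(0.0498/0.0417)/(2πk) = 0.1775/(2π·15.7) = 0.001800 m·K/W
  R'_calcium silicate = ln(0.0633/0.0498)/(2πk) = 0.2399/(2π·0.0679) = 0.5622 m·K/W
  R'_vermiculite board = ln(0.0886/0.0633)/(2πk) = 0.3362/(2π·0.0545) = 0.9819 m·K/W
  R'_conv,out = 1/(2πr h) = 1/(2π·0.0886·8.78) = 0.2046 m·K/W
ΣR = 0.001800 + 0.5622 + 0.9819 + 0.2046 = 1.750 m·K/W
Q' = ΔT/ΣR = (268 °C − 32.1 °C)/1.750 = 134.8 W/m
From the inner boundary to the calcium silicate/vermiculite board interface, ΣR_partial = 0.5640 m·K/W.
T_interface = T_in − Q'·ΣR_partial = 268 °C − (134.8)(0.5640) = 192 °C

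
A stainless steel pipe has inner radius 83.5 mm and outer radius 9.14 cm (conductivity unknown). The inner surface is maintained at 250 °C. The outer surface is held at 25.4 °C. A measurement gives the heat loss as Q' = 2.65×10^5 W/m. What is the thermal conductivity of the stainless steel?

ΣR = ΔT/Q' = |250 − 25.4|/2.65×10^5 = 8.475×10^-4 m·K/W
ln(r₂/r₁)/(2πk) = 8.475×10^-4 ⇒ k = 0.09040/(2π·8.475×10^-4) = 17.0 W/m·K

k = 17.0 W/m·K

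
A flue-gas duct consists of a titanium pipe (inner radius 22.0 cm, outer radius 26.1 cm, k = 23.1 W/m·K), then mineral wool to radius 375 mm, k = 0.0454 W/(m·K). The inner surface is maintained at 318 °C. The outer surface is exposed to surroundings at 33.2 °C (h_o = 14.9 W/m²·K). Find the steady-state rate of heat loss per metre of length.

Series thermal resistances, inner to outer:
  R'_titanium = ln(0.261/0.220)/(2πk) = 0.1709/(2π·23.1) = 0.001177 m·K/W
  R'_mineral wool = ln(0.375/0.261)/(2πk) = 0.3624/(2π·0.0454) = 1.270 m·K/W
  R'_conv,out = 1/(2πr h) = 1/(2π·0.375·14.9) = 0.02848 m·K/W
ΣR = 0.001177 + 1.270 + 0.02848 = 1.300 m·K/W
Q' = ΔT/ΣR = (318 °C − 33.2 °C)/1.300 = 219 W/m

Q' = 219 W/m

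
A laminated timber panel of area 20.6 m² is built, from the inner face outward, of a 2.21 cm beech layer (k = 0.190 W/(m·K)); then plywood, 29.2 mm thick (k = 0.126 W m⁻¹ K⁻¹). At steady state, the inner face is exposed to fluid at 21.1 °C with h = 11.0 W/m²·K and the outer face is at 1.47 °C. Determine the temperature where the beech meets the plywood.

Treat each layer as a resistance in series:
  R_conv,in = 1/(hA) = 1/(11.0·20.6) = 0.004413 K/W
  R_beech = L/(kA) = 0.0221/(0.190·20.6) = 0.005646 K/W
  R_plywood = L/(kA) = 0.0292/(0.126·20.6) = 0.01125 K/W
ΣR = 0.004413 + 0.005646 + 0.01125 = 0.02131 K/W
Q = ΔT/ΣR = (21.1 °C − 1.47 °C)/0.02131 = 921.2 W
From the inner boundary to the beech/plywood interface, ΣR_partial = 0.01006 K/W.
T_interface = T_in − Q·ΣR_partial = 21.1 °C − (921.2)(0.01006) = 11.8 °C

T = 11.8 °C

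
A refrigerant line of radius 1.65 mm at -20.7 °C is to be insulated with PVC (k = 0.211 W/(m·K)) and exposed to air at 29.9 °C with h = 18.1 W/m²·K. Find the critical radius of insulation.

For a cylinder, r_cr = k_ins/h = 0.211/18.1 = 0.0117 m = 1.17 cm

r_cr = 1.17 cm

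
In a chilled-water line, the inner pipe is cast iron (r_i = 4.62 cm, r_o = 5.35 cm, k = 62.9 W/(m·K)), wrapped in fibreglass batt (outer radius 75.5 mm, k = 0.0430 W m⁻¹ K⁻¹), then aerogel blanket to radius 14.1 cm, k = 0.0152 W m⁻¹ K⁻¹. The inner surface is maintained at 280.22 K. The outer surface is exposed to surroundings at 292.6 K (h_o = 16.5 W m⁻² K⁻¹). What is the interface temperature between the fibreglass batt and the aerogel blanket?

Resistance network (inner→outer):
  R'_cast iron = ln(0.0535/0.0462)/(2πk) = 0.1467/(2π·62.9) = 3.712×10^-4 m·K/W
  R'_fibreglass batt = ln(0.0755/0.0535)/(2πk) = 0.3445/(2π·0.0430) = 1.275 m·K/W
  R'_aerogel blanket = ln(0.141/0.0755)/(2πk) = 0.6246/(2π·0.0152) = 6.540 m·K/W
  R'_conv,out = 1/(2πr h) = 1/(2π·0.141·16.5) = 0.06841 m·K/W
ΣR = 3.712×10^-4 + 1.275 + 6.540 + 0.06841 = 7.884 m·K/W
Q' = ΔT/ΣR = (280.22 K − 292.6 K)/7.884 = -1.570 W/m
From the inner boundary to the fibreglass batt/aerogel blanket interface, ΣR_partial = 1.275 m·K/W.
T_interface = T_in − Q'·ΣR_partial = 280.22 K − (-1.570)(1.275) = 282.22 K

T = 282.22 K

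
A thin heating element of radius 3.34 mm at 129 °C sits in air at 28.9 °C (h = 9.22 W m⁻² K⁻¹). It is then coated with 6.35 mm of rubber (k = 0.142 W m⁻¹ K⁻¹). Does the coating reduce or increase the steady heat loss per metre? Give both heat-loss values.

increases: 19.4 → 33.6 W/m

Critical radius for a cylinder: r_cr = k/h = 0.0154 m = 1.54 cm.
Outer radius after coating: r₂ = 0.00334 + 0.00635 = 0.00969 m.
Since r₁ < r_cr and r₂ ≤ r_cr, the coating moves toward the maximum at r_cr — heat loss rises.
Bare: R = 1/(2πr₁h) = 5.168 m·K/W; Q = 100.1/5.168 = 19.4 W/m.
Coated: R = R_cond + R_conv = 2.975 m·K/W; Q = 100.1/2.975 = 33.6 W/m.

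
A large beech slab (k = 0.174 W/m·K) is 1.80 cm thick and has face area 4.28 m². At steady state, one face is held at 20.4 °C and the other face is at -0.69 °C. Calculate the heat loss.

Q = 873 W

Q = kA·ΔT/L = 0.174 × 4.28 × |20.4 °C − -0.69 °C| / 0.0180 = 873 W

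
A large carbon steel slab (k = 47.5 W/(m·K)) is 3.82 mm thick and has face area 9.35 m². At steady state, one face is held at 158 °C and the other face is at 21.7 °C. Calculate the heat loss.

Q = kA·ΔT/L = 47.5 × 9.35 × |158 °C − 21.7 °C| / 0.00382 = 1.58×10^7 W

Q = 15800 kW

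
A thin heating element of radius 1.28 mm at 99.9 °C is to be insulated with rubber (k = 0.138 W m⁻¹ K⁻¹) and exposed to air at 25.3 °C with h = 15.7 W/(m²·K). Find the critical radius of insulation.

r_cr = 0.879 cm

For a cylinder, r_cr = k_ins/h = 0.138/15.7 = 0.00879 m = 0.879 cm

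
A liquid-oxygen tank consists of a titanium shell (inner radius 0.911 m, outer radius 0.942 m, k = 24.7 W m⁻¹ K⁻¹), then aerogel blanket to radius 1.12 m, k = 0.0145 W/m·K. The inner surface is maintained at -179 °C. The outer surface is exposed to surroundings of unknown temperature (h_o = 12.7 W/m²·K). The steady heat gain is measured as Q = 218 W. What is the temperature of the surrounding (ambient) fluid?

Series resistances:
  R_titanium = (1/0.911 − 1/0.942)/(4πk) = 0.03612/(4π·24.7) = 1.164×10^-4 K/W
  R_aerogel blanket = (1/0.942 − 1/1.12)/(4πk) = 0.1687/(4π·0.0145) = 0.9259 K/W
  R_conv,out = 1/(4πr²h) = 1/(4π·1.12²·12.7) = 0.004995 K/W
ΣR = 0.9310 K/W
ΔT = Q·ΣR = 218 × 0.9310 = 203.0 K
Heat flows inward, so T_out = T_in + ΔT = -179 + 203.0 = 24.0 °C

T_out = 24.0 °C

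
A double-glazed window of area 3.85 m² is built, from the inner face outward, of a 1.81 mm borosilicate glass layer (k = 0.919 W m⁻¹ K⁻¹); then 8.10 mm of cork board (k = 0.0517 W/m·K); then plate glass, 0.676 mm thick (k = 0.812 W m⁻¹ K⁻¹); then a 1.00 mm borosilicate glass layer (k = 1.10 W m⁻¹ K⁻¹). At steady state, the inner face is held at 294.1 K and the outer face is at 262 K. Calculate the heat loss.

Treat each layer as a resistance in series:
  R_borosilicate glass = L/(kA) = 0.00181/(0.919·3.85) = 5.116×10^-4 K/W
  R_cork board = L/(kA) = 0.00810/(0.0517·3.85) = 0.04069 K/W
  R_plate glass = L/(kA) = 6.76×10^-4/(0.812·3.85) = 2.162×10^-4 K/W
  R_borosilicate glass = L/(kA) = 0.00100/(1.10·3.85) = 2.361×10^-4 K/W
ΣR = 5.116×10^-4 + 0.04069 + 2.162×10^-4 + 2.361×10^-4 = 0.04165 K/W
Q = ΔT/ΣR = (294.1 K − 262 K)/0.04165 = 771 W

Q = 771 W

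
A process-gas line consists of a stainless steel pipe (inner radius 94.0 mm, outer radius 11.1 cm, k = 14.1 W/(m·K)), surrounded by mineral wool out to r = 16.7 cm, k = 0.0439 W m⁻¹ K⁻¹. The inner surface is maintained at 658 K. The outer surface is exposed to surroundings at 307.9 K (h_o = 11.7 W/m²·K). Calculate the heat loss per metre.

Q' = 224 W/m

Series thermal resistances, inner to outer:
  R'_stainless steel = ln(0.111/0.0940)/(2πk) = 0.1662/(2π·14.1) = 0.001876 m·K/W
  R'_mineral wool = ln(0.167/0.111)/(2πk) = 0.4085/(2π·0.0439) = 1.481 m·K/W
  R'_conv,out = 1/(2πr h) = 1/(2π·0.167·11.7) = 0.08146 m·K/W
ΣR = 0.001876 + 1.481 + 0.08146 = 1.564 m·K/W
Q' = ΔT/ΣR = (658 K − 307.9 K)/1.564 = 224 W/m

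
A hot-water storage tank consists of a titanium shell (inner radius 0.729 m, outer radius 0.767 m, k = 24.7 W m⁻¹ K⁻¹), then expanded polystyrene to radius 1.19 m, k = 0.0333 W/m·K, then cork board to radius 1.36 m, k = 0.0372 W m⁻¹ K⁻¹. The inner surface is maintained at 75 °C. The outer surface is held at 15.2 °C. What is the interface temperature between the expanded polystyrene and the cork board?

T = 25.3 °C

Resistance network (inner→outer):
  R_titanium = (1/0.729 − 1/0.767)/(4πk) = 0.06796/(4π·24.7) = 2.190×10^-4 K/W
  R_expanded polystyrene = (1/0.767 − 1/1.19)/(4πk) = 0.4634/(4π·0.0333) = 1.108 K/W
  R_cork board = (1/1.19 − 1/1.36)/(4πk) = 0.1050/(4π·0.0372) = 0.2247 K/W
ΣR = 2.190×10^-4 + 1.108 + 0.2247 = 1.333 K/W
Q = ΔT/ΣR = (75 °C − 15.2 °C)/1.333 = 44.86 W
From the inner boundary to the expanded polystyrene/cork board interface, ΣR_partial = 1.108 K/W.
T_interface = T_in − Q·ΣR_partial = 75 °C − (44.86)(1.108) = 25.3 °C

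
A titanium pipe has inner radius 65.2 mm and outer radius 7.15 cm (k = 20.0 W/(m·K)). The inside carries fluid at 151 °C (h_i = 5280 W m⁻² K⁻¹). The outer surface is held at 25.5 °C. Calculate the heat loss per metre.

Treat each layer as a resistance in series:
  R'_conv,in = 1/(2πr h) = 1/(2π·0.0652·5280) = 4.623×10^-4 m·K/W
  R'_titanium = ln(0.0715/0.0652)/(2πk) = 0.09224/(2π·20.0) = 7.340×10^-4 m·K/W
ΣR = 4.623×10^-4 + 7.340×10^-4 = 0.001196 m·K/W
Q' = ΔT/ΣR = (151 °C − 25.5 °C)/0.001196 = 1.05×10^5 W/m

Q' = 105 kW/m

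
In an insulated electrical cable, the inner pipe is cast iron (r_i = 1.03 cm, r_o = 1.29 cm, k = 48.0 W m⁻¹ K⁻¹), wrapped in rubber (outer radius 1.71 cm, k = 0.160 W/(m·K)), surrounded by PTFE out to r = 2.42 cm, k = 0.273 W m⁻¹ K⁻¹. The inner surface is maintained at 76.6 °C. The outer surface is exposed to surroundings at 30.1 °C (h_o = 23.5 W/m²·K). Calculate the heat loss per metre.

Series thermal resistances, inner to outer:
  R'_cast iron = ln(0.0129/0.0103)/(2πk) = 0.2251/(2π·48.0) = 7.463×10^-4 m·K/W
  R'_rubber = ln(0.0171/0.0129)/(2πk) = 0.2819/(2π·0.160) = 0.2804 m·K/W
  R'_PTFE = ln(0.0242/0.0171)/(2πk) = 0.3473/(2π·0.273) = 0.2025 m·K/W
  R'_conv,out = 1/(2πr h) = 1/(2π·0.0242·23.5) = 0.2799 m·K/W
ΣR = 7.463×10^-4 + 0.2804 + 0.2025 + 0.2799 = 0.7635 m·K/W
Q' = ΔT/ΣR = (76.6 °C − 30.1 °C)/0.7635 = 60.9 W/m

Q' = 60.9 W/m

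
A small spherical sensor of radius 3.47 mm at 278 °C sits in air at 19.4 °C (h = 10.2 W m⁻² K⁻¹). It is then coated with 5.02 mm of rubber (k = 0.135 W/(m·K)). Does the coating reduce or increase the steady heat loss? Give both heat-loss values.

Critical radius for a sphere: r_cr = 2k/h = 0.0265 m = 2.65 cm.
Outer radius after coating: r₂ = 0.00347 + 0.00502 = 0.00849 m.
Since r₁ < r_cr and r₂ ≤ r_cr, the coating moves toward the maximum at r_cr — heat loss rises.
Bare: R = 1/(4πr₁²h) = 647.9 K/W; Q = 258.6/647.9 = 0.399 W.
Coated: R = R_cond + R_conv = 208.7 K/W; Q = 258.6/208.7 = 1.24 W.

increases: 0.399 → 1.24 W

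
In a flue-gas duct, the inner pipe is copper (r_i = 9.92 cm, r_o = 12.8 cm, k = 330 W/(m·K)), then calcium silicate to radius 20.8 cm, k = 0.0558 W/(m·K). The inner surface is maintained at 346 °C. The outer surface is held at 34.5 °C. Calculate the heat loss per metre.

Series thermal resistances, inner to outer:
  R'_copper = ln(0.128/0.0992)/(2πk) = 0.2549/(2π·330) = 1.229×10^-4 m·K/W
  R'_calcium silicate = ln(0.208/0.128)/(2πk) = 0.4855/(2π·0.0558) = 1.385 m·K/W
ΣR = 1.229×10^-4 + 1.385 = 1.385 m·K/W
Q' = ΔT/ΣR = (346 °C − 34.5 °C)/1.385 = 225 W/m

Q' = 225 W/m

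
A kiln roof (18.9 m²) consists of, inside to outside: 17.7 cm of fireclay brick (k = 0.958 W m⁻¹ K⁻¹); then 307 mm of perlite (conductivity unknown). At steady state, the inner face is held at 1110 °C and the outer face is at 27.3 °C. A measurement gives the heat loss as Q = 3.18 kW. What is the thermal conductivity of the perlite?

ΣR = ΔT/Q = |1110 − 27.3|/3180 = 0.3405 K/W
Known resistances:
  R_fireclay brick = L/(kA) = 0.177/(0.958·18.9) = 0.009776 K/W
R_perlite = ΣR − ΣR_known = 0.3405 − 0.009776 = 0.3307 K/W
L/(kA) = 0.3307 ⇒ k = 0.307/(0.3307·18.9) = 0.0491 W/m·K

k = 0.0491 W/m·K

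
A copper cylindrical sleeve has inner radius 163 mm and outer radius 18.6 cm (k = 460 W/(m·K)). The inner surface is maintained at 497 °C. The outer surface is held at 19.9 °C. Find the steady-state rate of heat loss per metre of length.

Q' = 10400 kW/m

Q' = 2πk·ΔT/ln(r₂/r₁) = 2π × 460 × 477.1 / ln(0.186/0.163) = 1.04×10^7 W/m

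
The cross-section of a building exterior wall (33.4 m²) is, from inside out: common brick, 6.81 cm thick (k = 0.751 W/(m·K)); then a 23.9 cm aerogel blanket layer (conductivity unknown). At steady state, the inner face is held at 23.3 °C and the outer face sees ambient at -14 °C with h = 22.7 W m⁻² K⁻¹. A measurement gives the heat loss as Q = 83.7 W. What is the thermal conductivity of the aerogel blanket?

k = 0.0162 W/m·K

ΣR = ΔT/Q = |23.3 − -14|/83.7 = 0.4456 K/W
Known resistances:
  R_common brick = L/(kA) = 0.0681/(0.751·33.4) = 0.002715 K/W
  R_conv,out = 1/(hA) = 1/(22.7·33.4) = 0.001319 K/W
R_aerogel blanket = ΣR − ΣR_known = 0.4456 − 0.004034 = 0.4416 K/W
L/(kA) = 0.4416 ⇒ k = 0.239/(0.4416·33.4) = 0.0162 W/m·K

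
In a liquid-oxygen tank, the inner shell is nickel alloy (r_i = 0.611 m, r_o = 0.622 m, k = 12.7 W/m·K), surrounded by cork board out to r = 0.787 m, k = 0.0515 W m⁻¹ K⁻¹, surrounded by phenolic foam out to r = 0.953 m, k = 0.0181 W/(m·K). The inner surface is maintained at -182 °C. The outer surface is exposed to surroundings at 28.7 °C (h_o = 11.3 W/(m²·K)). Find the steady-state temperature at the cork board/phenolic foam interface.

Treat each layer as a resistance in series:
  R_nickel alloy = (1/0.611 − 1/0.622)/(4πk) = 0.02894/(4π·12.7) = 1.814×10^-4 K/W
  R_cork board = (1/0.622 − 1/0.787)/(4πk) = 0.3371/(4π·0.0515) = 0.5208 K/W
  R_phenolic foam = (1/0.787 − 1/0.953)/(4πk) = 0.2213/(4π·0.0181) = 0.9731 K/W
  R_conv,out = 1/(4πr²h) = 1/(4π·0.953²·11.3) = 0.007754 K/W
ΣR = 1.814×10^-4 + 0.5208 + 0.9731 + 0.007754 = 1.502 K/W
Q = ΔT/ΣR = (-182 °C − 28.7 °C)/1.502 = -140.3 W
From the inner boundary to the cork board/phenolic foam interface, ΣR_partial = 0.5210 K/W.
T_interface = T_in − Q·ΣR_partial = -182 °C − (-140.3)(0.5210) = -109 °C

T = -109 °C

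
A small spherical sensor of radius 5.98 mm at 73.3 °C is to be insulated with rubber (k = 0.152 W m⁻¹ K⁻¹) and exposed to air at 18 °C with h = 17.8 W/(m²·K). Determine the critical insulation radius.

For a sphere, r_cr = 2k_ins/h = 2·0.152/17.8 = 0.0171 m = 1.71 cm

r_cr = 1.71 cm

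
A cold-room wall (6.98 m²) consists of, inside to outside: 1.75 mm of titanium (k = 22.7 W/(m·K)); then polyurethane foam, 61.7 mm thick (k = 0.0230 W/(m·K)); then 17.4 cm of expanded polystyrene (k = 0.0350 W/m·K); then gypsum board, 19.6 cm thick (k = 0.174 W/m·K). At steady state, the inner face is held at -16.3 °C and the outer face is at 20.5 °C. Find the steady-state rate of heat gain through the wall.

Series thermal resistances, inner to outer:
  R_titanium = L/(kA) = 0.00175/(22.7·6.98) = 1.104×10^-5 K/W
  R_polyurethane foam = L/(kA) = 0.0617/(0.0230·6.98) = 0.3843 K/W
  R_expanded polystyrene = L/(kA) = 0.174/(0.0350·6.98) = 0.7122 K/W
  R_gypsum board = L/(kA) = 0.196/(0.174·6.98) = 0.1614 K/W
ΣR = 1.104×10^-5 + 0.3843 + 0.7122 + 0.1614 = 1.258 K/W
Q = ΔT/ΣR = (-16.3 °C − 20.5 °C)/1.258 = -29.3 W
(Negative Q ⇒ heat flows inward; heat gain = 29.3 W.)

Q = 29.3 W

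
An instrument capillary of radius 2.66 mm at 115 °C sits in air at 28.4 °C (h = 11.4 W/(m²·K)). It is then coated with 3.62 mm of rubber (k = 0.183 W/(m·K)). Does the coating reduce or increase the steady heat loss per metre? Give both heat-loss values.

increases: 16.5 → 29.2 W/m

Critical radius for a cylinder: r_cr = k/h = 0.0161 m = 1.61 cm.
Outer radius after coating: r₂ = 0.00266 + 0.00362 = 0.00628 m.
Since r₁ < r_cr and r₂ ≤ r_cr, the coating moves toward the maximum at r_cr — heat loss rises.
Bare: R = 1/(2πr₁h) = 5.248 m·K/W; Q = 86.6/5.248 = 16.5 W/m.
Coated: R = R_cond + R_conv = 2.970 m·K/W; Q = 86.6/2.970 = 29.2 W/m.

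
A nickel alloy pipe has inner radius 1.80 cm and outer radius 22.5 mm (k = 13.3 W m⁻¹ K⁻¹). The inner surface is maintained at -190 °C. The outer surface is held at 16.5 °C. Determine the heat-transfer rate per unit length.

Q' = 77.3 kW/m

Q' = 2πk·ΔT/ln(r₂/r₁) = 2π × 13.3 × 206.5 / ln(0.0225/0.0180) = 77300 W/m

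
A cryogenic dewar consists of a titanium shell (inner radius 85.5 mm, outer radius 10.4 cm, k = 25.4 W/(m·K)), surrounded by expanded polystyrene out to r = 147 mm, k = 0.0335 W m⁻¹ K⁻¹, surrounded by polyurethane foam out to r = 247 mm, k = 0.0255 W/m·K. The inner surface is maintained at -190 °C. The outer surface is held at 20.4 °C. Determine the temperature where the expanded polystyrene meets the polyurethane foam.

Resistance network (inner→outer):
  R_titanium = (1/0.0855 − 1/0.104)/(4πk) = 2.081/(4π·25.4) = 0.006518 K/W
  R_expanded polystyrene = (1/0.104 − 1/0.147)/(4πk) = 2.813/(4π·0.0335) = 6.681 K/W
  R_polyurethane foam = (1/0.147 − 1/0.247)/(4πk) = 2.754/(4π·0.0255) = 8.595 K/W
ΣR = 0.006518 + 6.681 + 8.595 = 15.28 K/W
Q = ΔT/ΣR = (-190 °C − 20.4 °C)/15.28 = -13.77 W
From the inner boundary to the expanded polystyrene/polyurethane foam interface, ΣR_partial = 6.688 K/W.
T_interface = T_in − Q·ΣR_partial = -190 °C − (-13.77)(6.688) = -97.9 °C

T = -97.9 °C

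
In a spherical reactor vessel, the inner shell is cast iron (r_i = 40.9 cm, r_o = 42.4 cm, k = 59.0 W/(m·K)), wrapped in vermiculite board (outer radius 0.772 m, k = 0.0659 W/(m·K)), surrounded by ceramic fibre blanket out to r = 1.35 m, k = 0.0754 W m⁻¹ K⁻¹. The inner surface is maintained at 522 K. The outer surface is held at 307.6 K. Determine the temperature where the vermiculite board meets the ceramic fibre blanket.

Resistance network (inner→outer):
  R_cast iron = (1/0.409 − 1/0.424)/(4πk) = 0.08650/(4π·59.0) = 1.167×10^-4 K/W
  R_vermiculite board = (1/0.424 − 1/0.772)/(4πk) = 1.063/(4π·0.0659) = 1.284 K/W
  R_ceramic fibre blanket = (1/0.772 − 1/1.35)/(4πk) = 0.5546/(4π·0.0754) = 0.5853 K/W
ΣR = 1.167×10^-4 + 1.284 + 0.5853 = 1.869 K/W
Q = ΔT/ΣR = (522 K − 307.6 K)/1.869 = 114.7 W
From the inner boundary to the vermiculite board/ceramic fibre blanket interface, ΣR_partial = 1.284 K/W.
T_interface = T_in − Q·ΣR_partial = 522 K − (114.7)(1.284) = 375 K

T = 375 K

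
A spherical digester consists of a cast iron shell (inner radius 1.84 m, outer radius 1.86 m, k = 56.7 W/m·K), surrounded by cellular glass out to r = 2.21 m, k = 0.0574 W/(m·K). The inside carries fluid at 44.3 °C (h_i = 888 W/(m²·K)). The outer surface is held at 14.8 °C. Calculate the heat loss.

Treat each layer as a resistance in series:
  R_conv,in = 1/(4πr²h) = 1/(4π·1.84²·888) = 2.647×10^-5 K/W
  R_cast iron = (1/1.84 − 1/1.86)/(4πk) = 0.005844/(4π·56.7) = 8.202×10^-6 K/W
  R_cellular glass = (1/1.86 − 1/2.21)/(4πk) = 0.08515/(4π·0.0574) = 0.1180 K/W
ΣR = 2.647×10^-5 + 8.202×10^-6 + 0.1180 = 0.1180 K/W
Q = ΔT/ΣR = (44.3 °C − 14.8 °C)/0.1180 = 250 W

Q = 250 W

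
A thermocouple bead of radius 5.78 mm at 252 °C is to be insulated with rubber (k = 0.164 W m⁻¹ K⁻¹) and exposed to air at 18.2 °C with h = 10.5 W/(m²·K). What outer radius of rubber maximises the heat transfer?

For a sphere, r_cr = 2k_ins/h = 2·0.164/10.5 = 0.0312 m = 3.12 cm

r_cr = 3.12 cm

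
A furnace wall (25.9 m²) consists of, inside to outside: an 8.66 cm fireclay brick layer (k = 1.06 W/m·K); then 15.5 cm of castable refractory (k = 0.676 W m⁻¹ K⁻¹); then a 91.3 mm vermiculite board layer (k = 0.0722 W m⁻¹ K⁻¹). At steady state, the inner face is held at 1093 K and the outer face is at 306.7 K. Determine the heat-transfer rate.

Q = 12.9 kW

Series thermal resistances, inner to outer:
  R_fireclay brick = L/(kA) = 0.0866/(1.06·25.9) = 0.003154 K/W
  R_castable refractory = L/(kA) = 0.155/(0.676·25.9) = 0.008853 K/W
  R_vermiculite board = L/(kA) = 0.0913/(0.0722·25.9) = 0.04882 K/W
ΣR = 0.003154 + 0.008853 + 0.04882 = 0.06083 K/W
Q = ΔT/ΣR = (1093 K − 306.7 K)/0.06083 = 12900 W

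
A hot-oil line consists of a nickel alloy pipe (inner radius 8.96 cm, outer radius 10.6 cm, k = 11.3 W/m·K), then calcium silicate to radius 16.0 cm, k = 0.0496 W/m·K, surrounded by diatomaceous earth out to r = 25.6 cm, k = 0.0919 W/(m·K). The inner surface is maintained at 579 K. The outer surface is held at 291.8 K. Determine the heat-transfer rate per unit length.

Q' = 134 W/m

Treat each layer as a resistance in series:
  R'_nickel alloy = ln(0.106/0.0896)/(2πk) = 0.1681/(2π·11.3) = 0.002367 m·K/W
  R'_calcium silicate = ln(0.160/0.106)/(2πk) = 0.4117/(2π·0.0496) = 1.321 m·K/W
  R'_diatomaceous earth = ln(0.256/0.160)/(2πk) = 0.4700/(2π·0.0919) = 0.8140 m·K/W
ΣR = 0.002367 + 1.321 + 0.8140 = 2.137 m·K/W
Q' = ΔT/ΣR = (579 K − 291.8 K)/2.137 = 134 W/m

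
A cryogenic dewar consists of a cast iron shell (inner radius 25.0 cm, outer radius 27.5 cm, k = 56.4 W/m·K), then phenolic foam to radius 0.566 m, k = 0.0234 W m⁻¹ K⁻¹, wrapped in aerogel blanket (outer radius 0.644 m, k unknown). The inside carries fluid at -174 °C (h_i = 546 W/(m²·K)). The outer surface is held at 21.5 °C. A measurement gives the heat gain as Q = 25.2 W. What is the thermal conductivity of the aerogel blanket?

ΣR = ΔT/Q = |-174 − 21.5|/25.2 = 7.758 K/W
Known resistances:
  R_conv,in = 1/(4πr²h) = 1/(4π·0.250²·546) = 0.002332 K/W
  R_cast iron = (1/0.250 − 1/0.275)/(4πk) = 0.3636/(4π·56.4) = 5.131×10^-4 K/W
  R_phenolic foam = (1/0.275 − 1/0.566)/(4πk) = 1.870/(4π·0.0234) = 6.358 K/W
R_aerogel blanket = ΣR − ΣR_known = 7.758 − 6.361 = 1.397 K/W
(1/r₁−1/r₂)/(4πk) = 1.397 ⇒ k = 0.2140/(4π·1.397) = 0.0122 W/m·K

k = 0.0122 W/m·K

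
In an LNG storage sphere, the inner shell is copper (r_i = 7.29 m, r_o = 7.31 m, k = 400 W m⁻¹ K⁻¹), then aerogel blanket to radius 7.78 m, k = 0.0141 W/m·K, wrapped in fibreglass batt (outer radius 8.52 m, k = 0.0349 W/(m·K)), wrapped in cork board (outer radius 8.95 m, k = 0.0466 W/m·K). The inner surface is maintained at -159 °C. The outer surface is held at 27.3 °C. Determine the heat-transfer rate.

Series thermal resistances, inner to outer:
  R_copper = (1/7.29 − 1/7.31)/(4πk) = 3.753×10^-4/(4π·400) = 7.466×10^-8 K/W
  R_aerogel blanket = (1/7.31 − 1/7.78)/(4πk) = 0.008264/(4π·0.0141) = 0.04664 K/W
  R_fibreglass batt = (1/7.78 − 1/8.52)/(4πk) = 0.01116/(4π·0.0349) = 0.02546 K/W
  R_cork board = (1/8.52 − 1/8.95)/(4πk) = 0.005639/(4π·0.0466) = 0.009630 K/W
ΣR = 7.466×10^-8 + 0.04664 + 0.02546 + 0.009630 = 0.08173 K/W
Q = ΔT/ΣR = (-159 °C − 27.3 °C)/0.08173 = -2280 W
(Negative Q ⇒ heat flows inward; heat gain = 2280 W.)

Q = 2.28 kW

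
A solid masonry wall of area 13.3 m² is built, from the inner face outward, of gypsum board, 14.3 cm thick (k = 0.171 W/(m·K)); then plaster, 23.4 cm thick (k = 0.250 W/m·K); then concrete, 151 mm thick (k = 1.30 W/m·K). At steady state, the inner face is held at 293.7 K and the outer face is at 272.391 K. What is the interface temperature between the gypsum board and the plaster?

T = 284.3 K

Treat each layer as a resistance in series:
  R_gypsum board = L/(kA) = 0.143/(0.171·13.3) = 0.06288 K/W
  R_plaster = L/(kA) = 0.234/(0.250·13.3) = 0.07038 K/W
  R_concrete = L/(kA) = 0.151/(1.30·13.3) = 0.008733 K/W
ΣR = 0.06288 + 0.07038 + 0.008733 = 0.1420 K/W
Q = ΔT/ΣR = (293.7 K − 272.391 K)/0.1420 = 150.1 W
From the inner boundary to the gypsum board/plaster interface, ΣR_partial = 0.06288 K/W.
T_interface = T_in − Q·ΣR_partial = 293.7 K − (150.1)(0.06288) = 284.3 K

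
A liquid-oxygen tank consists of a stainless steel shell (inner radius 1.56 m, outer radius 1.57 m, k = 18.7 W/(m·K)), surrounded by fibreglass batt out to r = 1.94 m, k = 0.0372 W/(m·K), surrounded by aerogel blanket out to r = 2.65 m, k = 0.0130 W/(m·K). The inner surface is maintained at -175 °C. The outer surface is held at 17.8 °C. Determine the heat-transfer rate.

Resistance network (inner→outer):
  R_stainless steel = (1/1.56 − 1/1.57)/(4πk) = 0.004083/(4π·18.7) = 1.737×10^-5 K/W
  R_fibreglass batt = (1/1.57 − 1/1.94)/(4πk) = 0.1215/(4π·0.0372) = 0.2599 K/W
  R_aerogel blanket = (1/1.94 − 1/2.65)/(4πk) = 0.1381/(4π·0.0130) = 0.8454 K/W
ΣR = 1.737×10^-5 + 0.2599 + 0.8454 = 1.105 K/W
Q = ΔT/ΣR = (-175 °C − 17.8 °C)/1.105 = -174 W
(Negative Q ⇒ heat flows inward; heat gain = 174 W.)

Q = 174 W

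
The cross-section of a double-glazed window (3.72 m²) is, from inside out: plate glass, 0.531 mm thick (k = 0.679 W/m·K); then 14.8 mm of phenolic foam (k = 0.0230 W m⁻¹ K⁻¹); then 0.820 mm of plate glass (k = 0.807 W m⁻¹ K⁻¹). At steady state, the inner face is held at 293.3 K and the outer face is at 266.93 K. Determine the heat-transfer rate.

Series thermal resistances, inner to outer:
  R_plate glass = L/(kA) = 5.31×10^-4/(0.679·3.72) = 2.102×10^-4 K/W
  R_phenolic foam = L/(kA) = 0.0148/(0.0230·3.72) = 0.1730 K/W
  R_plate glass = L/(kA) = 8.20×10^-4/(0.807·3.72) = 2.731×10^-4 K/W
ΣR = 2.102×10^-4 + 0.1730 + 2.731×10^-4 = 0.1735 K/W
Q = ΔT/ΣR = (293.3 K − 266.93 K)/0.1735 = 152 W

Q = 152 W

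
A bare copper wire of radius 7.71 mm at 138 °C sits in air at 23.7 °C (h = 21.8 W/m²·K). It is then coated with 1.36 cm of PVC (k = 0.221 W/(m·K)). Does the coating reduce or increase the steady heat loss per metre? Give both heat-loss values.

reduces: 121 → 106 W/m

Critical radius for a cylinder: r_cr = k/h = 0.0101 m = 1.01 cm.
Outer radius after coating: r₂ = 0.00771 + 0.0136 = 0.02131 m.
r₁ < r_cr < r₂: heat loss rises to a maximum at r_cr then falls. Whether the coating helps depends on whether Q(r₂) has dropped back below Q(r₁).
Bare: R = 1/(2πr₁h) = 0.9469 m·K/W; Q = 114.3/0.9469 = 121 W/m.
Coated: R = R_cond + R_conv = 1.075 m·K/W; Q = 114.3/1.075 = 106 W/m.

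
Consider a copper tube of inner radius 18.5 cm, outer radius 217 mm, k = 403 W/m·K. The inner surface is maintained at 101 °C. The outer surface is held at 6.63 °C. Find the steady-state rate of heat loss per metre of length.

Q' = 1500 kW/m

Q' = 2πk·ΔT/ln(r₂/r₁) = 2π × 403 × 94.37 / ln(0.217/0.185) = 1.50×10^6 W/m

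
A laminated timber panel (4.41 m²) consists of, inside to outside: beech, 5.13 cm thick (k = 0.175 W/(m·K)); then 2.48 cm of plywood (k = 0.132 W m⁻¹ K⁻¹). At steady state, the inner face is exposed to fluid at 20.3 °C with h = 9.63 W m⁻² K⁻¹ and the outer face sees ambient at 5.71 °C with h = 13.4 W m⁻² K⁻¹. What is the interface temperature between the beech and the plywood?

T = 11.5 °C

Treat each layer as a resistance in series:
  R_conv,in = 1/(hA) = 1/(9.63·4.41) = 0.02355 K/W
  R_beech = L/(kA) = 0.0513/(0.175·4.41) = 0.06647 K/W
  R_plywood = L/(kA) = 0.0248/(0.132·4.41) = 0.04260 K/W
  R_conv,out = 1/(hA) = 1/(13.4·4.41) = 0.01692 K/W
ΣR = 0.02355 + 0.06647 + 0.04260 + 0.01692 = 0.1495 K/W
Q = ΔT/ΣR = (20.3 °C − 5.71 °C)/0.1495 = 97.59 W
From the inner boundary to the beech/plywood interface, ΣR_partial = 0.09002 K/W.
T_interface = T_in − Q·ΣR_partial = 20.3 °C − (97.59)(0.09002) = 11.5 °C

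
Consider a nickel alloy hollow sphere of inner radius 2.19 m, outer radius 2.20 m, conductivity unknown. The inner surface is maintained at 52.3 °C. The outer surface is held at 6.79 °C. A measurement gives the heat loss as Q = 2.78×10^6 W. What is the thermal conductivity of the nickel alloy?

ΣR = ΔT/Q = |52.3 − 6.79|/2.78×10^6 = 1.637×10^-5 K/W
(1/r₁−1/r₂)/(4πk) = 1.637×10^-5 ⇒ k = 0.002076/(4π·1.637×10^-5) = 10.1 W/m·K

k = 10.1 W/m·K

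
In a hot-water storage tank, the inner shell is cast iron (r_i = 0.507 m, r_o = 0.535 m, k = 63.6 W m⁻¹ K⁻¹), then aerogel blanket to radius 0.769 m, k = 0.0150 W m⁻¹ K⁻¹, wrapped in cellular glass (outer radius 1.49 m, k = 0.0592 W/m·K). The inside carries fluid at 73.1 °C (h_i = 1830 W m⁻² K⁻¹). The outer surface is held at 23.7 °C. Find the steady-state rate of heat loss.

Q = 12.8 W

Treat each layer as a resistance in series:
  R_conv,in = 1/(4πr²h) = 1/(4π·0.507²·1830) = 1.692×10^-4 K/W
  R_cast iron = (1/0.507 − 1/0.535)/(4πk) = 0.1032/(4π·63.6) = 1.292×10^-4 K/W
  R_aerogel blanket = (1/0.535 − 1/0.769)/(4πk) = 0.5688/(4π·0.0150) = 3.017 K/W
  R_cellular glass = (1/0.769 − 1/1.49)/(4πk) = 0.6292/(4π·0.0592) = 0.8458 K/W
ΣR = 1.692×10^-4 + 1.292×10^-4 + 3.017 + 0.8458 = 3.863 K/W
Q = ΔT/ΣR = (73.1 °C − 23.7 °C)/3.863 = 12.8 W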